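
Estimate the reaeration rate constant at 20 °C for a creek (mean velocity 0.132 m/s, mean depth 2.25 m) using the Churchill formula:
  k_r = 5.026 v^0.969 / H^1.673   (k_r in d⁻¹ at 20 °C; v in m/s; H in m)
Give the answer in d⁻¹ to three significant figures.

k_r = 5.026 × 0.132^0.969 / 2.25^1.673 = 5.026 × 0.1406 / 3.883 = 0.1819 d⁻¹.

k_r ≈ 0.182 d⁻¹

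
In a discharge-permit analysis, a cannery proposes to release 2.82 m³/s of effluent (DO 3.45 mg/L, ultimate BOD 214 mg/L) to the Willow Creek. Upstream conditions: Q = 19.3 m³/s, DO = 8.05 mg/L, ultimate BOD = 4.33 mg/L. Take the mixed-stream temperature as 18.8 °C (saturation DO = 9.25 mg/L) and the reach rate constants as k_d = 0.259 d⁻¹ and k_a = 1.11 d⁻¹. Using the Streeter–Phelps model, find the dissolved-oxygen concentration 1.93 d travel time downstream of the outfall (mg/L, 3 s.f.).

Mixed DO = (19.3×8.05 + 2.82×3.45)/(19.3+2.82) = 165.1/22.12 = 7.464 mg/L.
Mixed L₀ = (19.3×4.33 + 2.82×214)/(22.12) = 687.0/22.12 = 31.06 mg/L.
Initial deficit D₀ = C_s − DO₀ = 9.25 − 7.464 = 1.786 mg/L.
D(1.93) = [0.259×31.06/(1.11−0.259)](e^(−0.259×1.93) − e^(−1.11×1.93)) + 1.786 e^(−1.11×1.93)
= 9.453 × (0.6066 − 0.1174) + 1.786 × 0.1174 = 4.834 mg/L.
DO = 9.25 − 4.834 = 4.416 mg/L.

DO ≈ 4.42 mg/L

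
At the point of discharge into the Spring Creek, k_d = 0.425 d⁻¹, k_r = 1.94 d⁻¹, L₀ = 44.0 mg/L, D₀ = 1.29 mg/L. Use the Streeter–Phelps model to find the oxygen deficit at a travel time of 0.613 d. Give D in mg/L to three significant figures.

D ≈ 6.15 mg/L

k_d L₀/(k_r−k_d) = 0.425×44.0/(1.94−0.425) = 18.70/1.515 = 12.34 mg/L.
e^(−k_d t) = e^(−0.425×0.6130) = 0.7706; e^(−k_r t) = e^(−1.94×0.6130) = 0.3045.
D = 12.34 × (0.7706 − 0.3045) + 1.29 × 0.3045 = 5.754 + 0.3928 = 6.147 mg/L.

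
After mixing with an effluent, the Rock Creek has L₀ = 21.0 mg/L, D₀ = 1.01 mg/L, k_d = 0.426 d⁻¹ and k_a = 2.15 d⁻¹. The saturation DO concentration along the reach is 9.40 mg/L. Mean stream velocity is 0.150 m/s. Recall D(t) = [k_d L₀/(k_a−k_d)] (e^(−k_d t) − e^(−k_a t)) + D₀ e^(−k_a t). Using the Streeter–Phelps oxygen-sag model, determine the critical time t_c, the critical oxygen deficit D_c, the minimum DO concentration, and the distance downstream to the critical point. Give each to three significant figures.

With k_a/k_d = 5.047 and 1 − D₀(k_a−k_d)/(k_d L₀) = 0.8054,
t_c = ln(5.047 × 0.8054) / (2.15 − 0.426) = ln(4.065) / 1.724 = 1.402/1.724 = 0.8134 d.
L(t_c) = L₀ e^(−k_d t_c) = 21.0 × 0.7071 = 14.85 mg/L, and at the critical point k_a D_c = k_d L, so D_c = (0.426/2.15) × 14.85 = 2.942 mg/L.
Minimum DO = C_s − D_c = 9.40 − 2.942 = 6.458 mg/L.
x_c = v t_c = 0.150 m/s × 0.8134 d × 86400 s/d = 10540 m ≈ 10.5 km.

t_c ≈ 0.813 d; D_c ≈ 2.94 mg/L; min DO ≈ 6.46 mg/L; x_c ≈ 10.5 km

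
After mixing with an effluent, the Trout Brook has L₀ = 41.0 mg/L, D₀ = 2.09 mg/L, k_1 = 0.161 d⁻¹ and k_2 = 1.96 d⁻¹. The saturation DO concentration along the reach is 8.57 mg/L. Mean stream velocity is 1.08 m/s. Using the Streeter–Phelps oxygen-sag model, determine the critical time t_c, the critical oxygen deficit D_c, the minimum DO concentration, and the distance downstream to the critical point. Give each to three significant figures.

t_c ≈ 0.921 d; D_c ≈ 2.90 mg/L; min DO ≈ 5.67 mg/L; x_c ≈ 85.9 km

With k_2/k_1 = 12.17 and 1 − D₀(k_2−k_1)/(k_1 L₀) = 0.4304,
t_c = ln(12.17 × 0.4304) / (1.96 − 0.161) = ln(5.240) / 1.799 = 1.656/1.799 = 0.9207 d.
L(t_c) = L₀ e^(−k_1 t_c) = 41.0 × 0.8622 = 35.35 mg/L, and at the critical point k_2 D_c = k_1 L, so D_c = (0.161/1.96) × 35.35 = 2.904 mg/L.
Minimum DO = C_s − D_c = 8.57 − 2.904 = 5.666 mg/L.
x_c = v t_c = 1.08 m/s × 0.9207 d × 86400 s/d = 85910 m ≈ 85.9 km.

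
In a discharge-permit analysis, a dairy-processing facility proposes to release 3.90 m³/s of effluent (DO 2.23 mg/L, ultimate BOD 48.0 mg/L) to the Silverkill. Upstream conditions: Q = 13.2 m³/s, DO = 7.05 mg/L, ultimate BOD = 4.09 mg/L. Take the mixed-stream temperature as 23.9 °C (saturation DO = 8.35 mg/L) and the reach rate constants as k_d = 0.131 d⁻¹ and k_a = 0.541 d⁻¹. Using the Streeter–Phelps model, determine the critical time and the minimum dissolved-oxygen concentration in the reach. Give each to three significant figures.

Mixed DO = (13.2×7.05 + 3.90×2.23)/(13.2+3.90) = 101.8/17.10 = 5.951 mg/L.
Mixed L₀ = (13.2×4.09 + 3.90×48.0)/(17.10) = 241.2/17.10 = 14.10 mg/L.
Initial deficit D₀ = C_s − DO₀ = 8.35 − 5.951 = 2.399 mg/L.
t_c = (1/0.4100) ln[(0.541/0.131)(1 − 2.399×0.4100/(0.131×14.10))] = 2.439 × ln(1.931) = 1.605 d.
D_c = (0.131/0.541) × 14.10 × e^(−0.131×1.605) = 0.2421 × 14.10 × 0.8104 = 2.768 mg/L.
Minimum DO = 8.35 − 2.768 = 5.582 mg/L.

t_c ≈ 1.61 d; minimum DO ≈ 5.58 mg/L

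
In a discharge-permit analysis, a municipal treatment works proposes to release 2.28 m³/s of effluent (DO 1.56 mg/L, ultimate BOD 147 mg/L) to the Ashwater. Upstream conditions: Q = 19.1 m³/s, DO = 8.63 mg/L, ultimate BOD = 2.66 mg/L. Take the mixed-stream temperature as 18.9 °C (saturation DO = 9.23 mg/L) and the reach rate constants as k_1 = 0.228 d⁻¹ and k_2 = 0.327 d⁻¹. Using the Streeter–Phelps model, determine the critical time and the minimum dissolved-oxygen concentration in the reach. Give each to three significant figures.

t_c ≈ 3.31 d; minimum DO ≈ 3.31 mg/L

Mixed DO = (19.1×8.63 + 2.28×1.56)/(19.1+2.28) = 168.4/21.38 = 7.876 mg/L.
Mixed L₀ = (19.1×2.66 + 2.28×147)/(21.38) = 386.0/21.38 = 18.05 mg/L.
Initial deficit D₀ = C_s − DO₀ = 9.23 − 7.876 = 1.354 mg/L.
t_c = (1/0.09900) ln[(0.327/0.228)(1 − 1.354×0.09900/(0.228×18.05))] = 10.10 × ln(1.388) = 3.308 d.
D_c = (0.228/0.327) × 18.05 × e^(−0.228×3.308) = 0.6972 × 18.05 × 0.4704 = 5.921 mg/L.
Minimum DO = 9.23 − 5.921 = 3.309 mg/L.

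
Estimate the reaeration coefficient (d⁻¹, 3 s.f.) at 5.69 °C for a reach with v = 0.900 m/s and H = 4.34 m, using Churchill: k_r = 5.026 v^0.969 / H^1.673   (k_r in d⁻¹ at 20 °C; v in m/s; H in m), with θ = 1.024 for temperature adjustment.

k_r ≈ 0.277 d⁻¹

k_r(20) = 5.026 × 0.900^0.969 / 4.34^1.673 = 5.026 × 0.9029 / 11.66 = 0.3894 d⁻¹.
k_r(5.69) = 0.3894 × 1.024^(5.69−20) = 0.3894 × 0.7122 = 0.2773 d⁻¹.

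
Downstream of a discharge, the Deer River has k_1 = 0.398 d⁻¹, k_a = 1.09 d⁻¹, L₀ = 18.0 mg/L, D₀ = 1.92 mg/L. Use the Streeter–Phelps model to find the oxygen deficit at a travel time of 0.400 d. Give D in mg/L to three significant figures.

k_1 L₀/(k_a−k_1) = 0.398×18.0/(1.09−0.398) = 7.164/0.6920 = 10.35 mg/L.
e^(−k_1 t) = e^(−0.398×0.4000) = 0.8528; e^(−k_a t) = e^(−1.09×0.4000) = 0.6466.
D = 10.35 × (0.8528 − 0.6466) + 1.92 × 0.6466 = 2.135 + 1.242 = 3.376 mg/L.

D ≈ 3.38 mg/L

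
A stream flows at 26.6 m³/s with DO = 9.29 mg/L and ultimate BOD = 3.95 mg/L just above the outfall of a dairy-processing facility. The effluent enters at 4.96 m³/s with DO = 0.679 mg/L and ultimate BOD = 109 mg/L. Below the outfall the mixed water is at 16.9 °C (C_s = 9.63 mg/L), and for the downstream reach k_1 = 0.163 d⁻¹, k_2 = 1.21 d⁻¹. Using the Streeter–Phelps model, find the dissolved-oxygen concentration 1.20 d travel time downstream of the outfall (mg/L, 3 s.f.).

DO ≈ 7.36 mg/L

Mixed DO = (26.6×9.29 + 4.96×0.679)/(26.6+4.96) = 250.5/31.56 = 7.937 mg/L.
Mixed L₀ = (26.6×3.95 + 4.96×109)/(31.56) = 645.7/31.56 = 20.46 mg/L.
Initial deficit D₀ = C_s − DO₀ = 9.63 − 7.937 = 1.693 mg/L.
D(1.20) = [0.163×20.46/(1.21−0.163)](e^(−0.163×1.20) − e^(−1.21×1.20)) + 1.693 e^(−1.21×1.20)
= 3.185 × (0.8223 − 0.2341) + 1.693 × 0.2341 = 2.270 mg/L.
DO = 9.63 − 2.270 = 7.360 mg/L.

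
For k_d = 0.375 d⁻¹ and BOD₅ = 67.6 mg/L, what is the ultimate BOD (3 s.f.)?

BOD₅ = L₀(1 − e^(−5k_d)) ⇒ L₀ = BOD₅ / (1 − e^(−5×0.375))
= 67.6 / (1 − 0.1534) = 67.6 / 0.8466 = 79.84 mg/L.

L₀ ≈ 79.8 mg/L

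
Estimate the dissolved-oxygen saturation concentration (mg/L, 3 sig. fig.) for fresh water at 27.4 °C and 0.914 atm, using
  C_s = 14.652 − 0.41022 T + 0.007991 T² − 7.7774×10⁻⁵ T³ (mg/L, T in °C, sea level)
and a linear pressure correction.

At sea level: C_s = 14.652 − 0.41022×27.4 + 0.007991×27.4² − 7.7774×10⁻⁵×27.4³ = 7.811 mg/L.
Pressure correction: C_s' = 7.811 × 0.914 = 7.140 mg/L.

C_s ≈ 7.14 mg/L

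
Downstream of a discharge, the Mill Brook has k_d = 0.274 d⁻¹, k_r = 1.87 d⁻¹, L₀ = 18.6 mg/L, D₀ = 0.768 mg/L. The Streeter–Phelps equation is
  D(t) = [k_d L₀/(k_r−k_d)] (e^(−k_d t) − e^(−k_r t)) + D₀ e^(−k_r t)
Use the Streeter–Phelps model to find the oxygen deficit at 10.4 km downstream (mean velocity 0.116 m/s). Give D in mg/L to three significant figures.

D ≈ 2.05 mg/L

Travel time t = x/v = 10.4 km / (0.116 m/s) = 10400 m / 0.116 m/s = 89660 s = 1.038 d.
k_d L₀/(k_r−k_d) = 0.274×18.6/(1.87−0.274) = 5.096/1.596 = 3.193 mg/L.
e^(−k_d t) = e^(−0.274×1.038) = 0.7525; e^(−k_r t) = e^(−1.87×1.038) = 0.1436.
D = 3.193 × (0.7525 − 0.1436) + 0.768 × 0.1436 = 1.944 + 0.1103 = 2.055 mg/L.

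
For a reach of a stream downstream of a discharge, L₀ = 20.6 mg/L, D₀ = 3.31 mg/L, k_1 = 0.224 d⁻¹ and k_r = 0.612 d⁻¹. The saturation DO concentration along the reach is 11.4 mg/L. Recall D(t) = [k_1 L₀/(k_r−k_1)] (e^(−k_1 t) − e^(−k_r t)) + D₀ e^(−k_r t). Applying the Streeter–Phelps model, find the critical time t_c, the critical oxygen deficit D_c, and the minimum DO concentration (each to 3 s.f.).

With k_r/k_1 = 2.732 and 1 − D₀(k_r−k_1)/(k_1 L₀) = 0.7217,
t_c = ln(2.732 × 0.7217) / (0.612 − 0.224) = ln(1.972) / 0.3880 = 0.6789/0.3880 = 1.750 d.
D_c = (k_1/k_r) L₀ e^(−k_1 t_c) = (0.224/0.612) × 20.6 × e^(−0.224×1.750) = 0.3660 × 20.6 × 0.6757 = 5.095 mg/L.
Minimum DO = C_s − D_c = 11.4 − 5.095 = 6.305 mg/L.

t_c ≈ 1.75 d; D_c ≈ 5.09 mg/L; min DO ≈ 6.31 mg/L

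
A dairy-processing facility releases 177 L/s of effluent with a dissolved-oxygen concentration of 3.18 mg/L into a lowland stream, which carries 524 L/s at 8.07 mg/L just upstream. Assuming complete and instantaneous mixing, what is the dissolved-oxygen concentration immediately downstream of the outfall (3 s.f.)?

Flow-weighted mixing: C = (Q_r C_r + Q_w C_w)/(Q_r + Q_w)
= (524×8.07 + 177×3.18)/(524 + 177) = 4792/701.0 = 6.835 mg/L.

6.84 mg/L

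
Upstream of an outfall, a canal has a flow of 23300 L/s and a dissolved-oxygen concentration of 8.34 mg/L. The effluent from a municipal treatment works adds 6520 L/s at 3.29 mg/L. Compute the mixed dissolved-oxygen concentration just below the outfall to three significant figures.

7.24 mg/L

Flow-weighted mixing: C = (Q_r C_r + Q_w C_w)/(Q_r + Q_w)
= (23300×8.34 + 6520×3.29)/(23300 + 6520) = 215800/29820 = 7.236 mg/L.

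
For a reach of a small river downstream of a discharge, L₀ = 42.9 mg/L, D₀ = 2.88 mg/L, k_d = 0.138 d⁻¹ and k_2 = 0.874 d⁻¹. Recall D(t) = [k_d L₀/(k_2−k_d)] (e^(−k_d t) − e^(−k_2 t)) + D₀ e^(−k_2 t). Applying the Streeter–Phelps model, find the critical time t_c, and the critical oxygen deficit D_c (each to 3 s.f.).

t_c ≈ 1.91 d; D_c ≈ 5.21 mg/L

With k_2/k_d = 6.333 and 1 − D₀(k_2−k_d)/(k_d L₀) = 0.6420,
t_c = ln(6.333 × 0.6420) / (0.874 − 0.138) = ln(4.066) / 0.7360 = 1.403/0.7360 = 1.906 d.
D_c = (k_d/k_2) L₀ e^(−k_d t_c) = (0.138/0.874) × 42.9 × e^(−0.138×1.906) = 0.1579 × 42.9 × 0.7688 = 5.207 mg/L.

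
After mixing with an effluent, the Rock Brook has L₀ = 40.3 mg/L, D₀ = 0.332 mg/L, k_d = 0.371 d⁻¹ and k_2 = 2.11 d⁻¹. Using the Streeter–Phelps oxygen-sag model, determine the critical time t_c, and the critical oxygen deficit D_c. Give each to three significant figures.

t_c = [1/(k_2−k_d)] ln[(k_2/k_d)(1 − D₀(k_2−k_d)/(k_d L₀))]
= [1/(2.11−0.371)] ln[(2.11/0.371)(1 − 0.332×1.739/(0.371×40.3))]
= (1/1.739) ln[5.687 × 0.9614] = 0.5750 × ln(5.468) = 0.5750 × 1.699 = 0.9769 d.
D_c = (k_d/k_2) L₀ e^(−k_d t_c) = (0.371/2.11) × 40.3 × e^(−0.371×0.9769) = 0.1758 × 40.3 × 0.6960 = 4.932 mg/L.

t_c ≈ 0.977 d; D_c ≈ 4.93 mg/L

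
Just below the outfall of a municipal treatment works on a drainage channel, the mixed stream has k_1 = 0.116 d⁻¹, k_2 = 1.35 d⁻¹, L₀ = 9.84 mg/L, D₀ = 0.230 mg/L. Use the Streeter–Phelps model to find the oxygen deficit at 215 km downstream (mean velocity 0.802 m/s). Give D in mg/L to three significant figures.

Travel time t = x/v = 215 km / (0.802 m/s) = 215000 m / 0.802 m/s = 268100 s = 3.103 d.
k_1 L₀/(k_2−k_1) = 0.116×9.84/(1.35−0.116) = 1.141/1.234 = 0.9250 mg/L.
e^(−k_1 t) = e^(−0.116×3.103) = 0.6977; e^(−k_2 t) = e^(−1.35×3.103) = 0.01517.
D = 0.9250 × (0.6977 − 0.01517) + 0.230 × 0.01517 = 0.6314 + 0.003488 = 0.6349 mg/L.

D ≈ 0.635 mg/L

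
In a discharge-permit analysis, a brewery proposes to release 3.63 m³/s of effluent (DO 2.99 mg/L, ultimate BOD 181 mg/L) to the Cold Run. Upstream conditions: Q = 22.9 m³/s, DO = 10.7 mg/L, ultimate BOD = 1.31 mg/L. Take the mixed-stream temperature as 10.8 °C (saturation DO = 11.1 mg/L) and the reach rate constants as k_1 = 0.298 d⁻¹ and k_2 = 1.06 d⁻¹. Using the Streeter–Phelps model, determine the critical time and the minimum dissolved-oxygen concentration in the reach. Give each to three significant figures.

Mixed DO = (22.9×10.7 + 3.63×2.99)/(22.9+3.63) = 255.9/26.53 = 9.645 mg/L.
Mixed L₀ = (22.9×1.31 + 3.63×181)/(26.53) = 687.0/26.53 = 25.90 mg/L.
Initial deficit D₀ = C_s − DO₀ = 11.1 − 9.645 = 1.455 mg/L.
t_c = (1/0.7620) ln[(1.06/0.298)(1 − 1.455×0.7620/(0.298×25.90))] = 1.312 × ln(3.046) = 1.462 d.
D_c = (0.298/1.06) × 25.90 × e^(−0.298×1.462) = 0.2811 × 25.90 × 0.6469 = 4.709 mg/L.
Minimum DO = 11.1 − 4.709 = 6.391 mg/L.

t_c ≈ 1.46 d; minimum DO ≈ 6.39 mg/L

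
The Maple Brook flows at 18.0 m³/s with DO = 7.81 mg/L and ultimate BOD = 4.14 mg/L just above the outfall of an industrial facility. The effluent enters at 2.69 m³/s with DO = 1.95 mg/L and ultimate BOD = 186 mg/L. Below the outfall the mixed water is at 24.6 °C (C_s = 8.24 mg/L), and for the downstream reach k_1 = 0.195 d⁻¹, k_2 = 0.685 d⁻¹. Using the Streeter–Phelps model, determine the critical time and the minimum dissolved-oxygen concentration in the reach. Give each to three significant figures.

t_c ≈ 2.33 d; minimum DO ≈ 3.22 mg/L

Mixed DO = (18.0×7.81 + 2.69×1.95)/(18.0+2.69) = 145.8/20.69 = 7.048 mg/L.
Mixed L₀ = (18.0×4.14 + 2.69×186)/(20.69) = 574.9/20.69 = 27.78 mg/L.
Initial deficit D₀ = C_s − DO₀ = 8.24 − 7.048 = 1.192 mg/L.
t_c = (1/0.4900) ln[(0.685/0.195)(1 − 1.192×0.4900/(0.195×27.78))] = 2.041 × ln(3.134) = 2.331 d.
D_c = (0.195/0.685) × 27.78 × e^(−0.195×2.331) = 0.2847 × 27.78 × 0.6347 = 5.020 mg/L.
Minimum DO = 8.24 − 5.020 = 3.220 mg/L.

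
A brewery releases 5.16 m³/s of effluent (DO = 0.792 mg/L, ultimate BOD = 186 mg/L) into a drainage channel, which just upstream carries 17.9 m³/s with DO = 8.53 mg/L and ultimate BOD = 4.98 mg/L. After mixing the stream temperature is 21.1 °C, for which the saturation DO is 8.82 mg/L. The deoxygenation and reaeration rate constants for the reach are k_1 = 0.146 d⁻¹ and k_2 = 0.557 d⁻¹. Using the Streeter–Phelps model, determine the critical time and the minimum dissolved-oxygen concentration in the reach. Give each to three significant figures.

Mixed DO = (17.9×8.53 + 5.16×0.792)/(17.9+5.16) = 156.8/23.06 = 6.799 mg/L.
Mixed L₀ = (17.9×4.98 + 5.16×186)/(23.06) = 1049/23.06 = 45.49 mg/L.
Initial deficit D₀ = C_s − DO₀ = 8.82 − 6.799 = 2.021 mg/L.
t_c = (1/0.4110) ln[(0.557/0.146)(1 − 2.021×0.4110/(0.146×45.49))] = 2.433 × ln(3.338) = 2.933 d.
D_c = (0.146/0.557) × 45.49 × e^(−0.146×2.933) = 0.2621 × 45.49 × 0.6517 = 7.770 mg/L.
Minimum DO = 8.82 − 7.770 = 1.050 mg/L.

t_c ≈ 2.93 d; minimum DO ≈ 1.05 mg/L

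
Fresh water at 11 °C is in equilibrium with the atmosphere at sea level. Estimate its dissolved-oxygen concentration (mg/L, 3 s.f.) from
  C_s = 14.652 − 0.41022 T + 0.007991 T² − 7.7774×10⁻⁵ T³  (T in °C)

C_s ≈ 11.0 mg/L

C_s = 14.652 − 0.41022×11 + 0.007991×11² − 7.7774×10⁻⁵×11³ = 11.00 mg/L.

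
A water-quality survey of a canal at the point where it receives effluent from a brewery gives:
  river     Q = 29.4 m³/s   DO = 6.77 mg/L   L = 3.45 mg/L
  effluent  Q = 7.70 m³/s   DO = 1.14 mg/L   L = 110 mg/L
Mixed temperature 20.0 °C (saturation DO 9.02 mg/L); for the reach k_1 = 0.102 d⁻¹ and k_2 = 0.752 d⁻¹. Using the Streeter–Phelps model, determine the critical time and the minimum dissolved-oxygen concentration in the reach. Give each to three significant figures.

t_c ≈ 0.133 d; minimum DO ≈ 5.60 mg/L

Mixed DO = (29.4×6.77 + 7.70×1.14)/(29.4+7.70) = 207.8/37.10 = 5.602 mg/L.
Mixed L₀ = (29.4×3.45 + 7.70×110)/(37.10) = 948.4/37.10 = 25.56 mg/L.
Initial deficit D₀ = C_s − DO₀ = 9.02 − 5.602 = 3.418 mg/L.
t_c = (1/0.6500) ln[(0.752/0.102)(1 − 3.418×0.6500/(0.102×25.56))] = 1.538 × ln(1.090) = 0.1326 d.
D_c = (0.102/0.752) × 25.56 × e^(−0.102×0.1326) = 0.1356 × 25.56 × 0.9866 = 3.421 mg/L.
Minimum DO = 9.02 − 3.421 = 5.599 mg/L.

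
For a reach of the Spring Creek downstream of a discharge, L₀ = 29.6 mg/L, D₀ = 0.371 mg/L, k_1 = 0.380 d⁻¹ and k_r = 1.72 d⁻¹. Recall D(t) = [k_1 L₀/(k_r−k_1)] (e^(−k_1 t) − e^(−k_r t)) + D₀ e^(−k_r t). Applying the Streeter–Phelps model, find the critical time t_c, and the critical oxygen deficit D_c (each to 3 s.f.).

t_c ≈ 1.09 d; D_c ≈ 4.32 mg/L

t_c = [1/(k_r−k_1)] ln[(k_r/k_1)(1 − D₀(k_r−k_1)/(k_1 L₀))]
= [1/(1.72−0.380)] ln[(1.72/0.380)(1 − 0.371×1.340/(0.380×29.6))]
= (1/1.340) ln[4.526 × 0.9558] = 0.7463 × ln(4.326) = 0.7463 × 1.465 = 1.093 d.
D_c = (k_1/k_r) L₀ e^(−k_1 t_c) = (0.380/1.72) × 29.6 × e^(−0.380×1.093) = 0.2209 × 29.6 × 0.6601 = 4.317 mg/L.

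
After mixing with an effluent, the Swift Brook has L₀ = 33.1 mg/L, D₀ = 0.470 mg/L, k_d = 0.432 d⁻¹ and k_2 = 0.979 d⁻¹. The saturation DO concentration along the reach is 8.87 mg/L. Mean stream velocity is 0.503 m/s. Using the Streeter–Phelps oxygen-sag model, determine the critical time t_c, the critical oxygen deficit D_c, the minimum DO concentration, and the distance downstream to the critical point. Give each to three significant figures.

t_c = [1/(k_2−k_d)] ln[(k_2/k_d)(1 − D₀(k_2−k_d)/(k_d L₀))]
= [1/(0.979−0.432)] ln[(0.979/0.432)(1 − 0.470×0.5470/(0.432×33.1))]
= (1/0.5470) ln[2.266 × 0.9820] = 1.828 × ln(2.225) = 1.828 × 0.8000 = 1.462 d.
D_c = (k_d/k_2) L₀ e^(−k_d t_c) = (0.432/0.979) × 33.1 × e^(−0.432×1.462) = 0.4413 × 33.1 × 0.5316 = 7.765 mg/L.
Minimum DO = C_s − D_c = 8.87 − 7.765 = 1.105 mg/L.
x_c = v t_c = 0.503 m/s × 1.462 d × 86400 s/d = 63560 m ≈ 63.6 km.

t_c ≈ 1.46 d; D_c ≈ 7.77 mg/L; min DO ≈ 1.10 mg/L; x_c ≈ 63.6 km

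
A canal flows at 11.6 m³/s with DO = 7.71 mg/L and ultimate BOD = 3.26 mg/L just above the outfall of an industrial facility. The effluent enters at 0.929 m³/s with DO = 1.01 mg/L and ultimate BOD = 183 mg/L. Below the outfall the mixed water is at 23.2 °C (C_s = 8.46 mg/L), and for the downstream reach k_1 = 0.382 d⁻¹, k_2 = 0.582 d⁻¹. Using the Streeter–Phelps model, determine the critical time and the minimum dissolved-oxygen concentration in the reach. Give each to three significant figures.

t_c ≈ 1.90 d; minimum DO ≈ 3.20 mg/L

Mixed DO = (11.6×7.71 + 0.929×1.01)/(11.6+0.929) = 90.37/12.53 = 7.213 mg/L.
Mixed L₀ = (11.6×3.26 + 0.929×183)/(12.53) = 207.8/12.53 = 16.59 mg/L.
Initial deficit D₀ = C_s − DO₀ = 8.46 − 7.213 = 1.247 mg/L.
t_c = (1/0.2000) ln[(0.582/0.382)(1 − 1.247×0.2000/(0.382×16.59))] = 5.000 × ln(1.464) = 1.905 d.
D_c = (0.382/0.582) × 16.59 × e^(−0.382×1.905) = 0.6564 × 16.59 × 0.4831 = 5.260 mg/L.
Minimum DO = 8.46 − 5.260 = 3.200 mg/L.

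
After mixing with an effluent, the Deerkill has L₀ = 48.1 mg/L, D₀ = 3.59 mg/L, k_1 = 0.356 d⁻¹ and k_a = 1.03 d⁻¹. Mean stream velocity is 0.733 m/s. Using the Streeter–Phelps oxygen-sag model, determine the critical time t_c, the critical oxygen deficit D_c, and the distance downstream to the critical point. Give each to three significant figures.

At the critical point dD/dt = 0, so k_1 L₀ e^(−k_1 t) = k_a D. Substituting D(t) from the Streeter–Phelps equation and solving for t gives
t_c = ln[(k_a/k_1)(1 − D₀(k_a−k_1)/(k_1 L₀))] / (k_a−k_1).
Here k_a−k_1 = 0.6740 d⁻¹ and 1 − D₀(k_a−k_1)/(k_1 L₀) = 1 − 3.59×0.6740/(0.356×48.1) = 0.8587, so
t_c = ln(2.893 × 0.8587) / 0.6740 = 0.9100 / 0.6740 = 1.350 d.
D_c = (k_1/k_a) L₀ e^(−k_1 t_c) = (0.356/1.03) × 48.1 × e^(−0.356×1.350) = 0.3456 × 48.1 × 0.6184 = 10.28 mg/L.
x_c = v t_c = 0.733 m/s × 1.350 d × 86400 s/d = 85510 m ≈ 85.5 km.

t_c ≈ 1.35 d; D_c ≈ 10.3 mg/L; x_c ≈ 85.5 km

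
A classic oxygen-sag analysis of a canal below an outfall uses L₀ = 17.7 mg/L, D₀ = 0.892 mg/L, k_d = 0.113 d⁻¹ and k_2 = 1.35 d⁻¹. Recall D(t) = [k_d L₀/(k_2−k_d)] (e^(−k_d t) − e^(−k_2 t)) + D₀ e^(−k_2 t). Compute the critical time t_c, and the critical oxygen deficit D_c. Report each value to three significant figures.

t_c = [1/(k_2−k_d)] ln[(k_2/k_d)(1 − D₀(k_2−k_d)/(k_d L₀))]
= [1/(1.35−0.113)] ln[(1.35/0.113)(1 − 0.892×1.237/(0.113×17.7))]
= (1/1.237) ln[11.95 × 0.4483] = 0.8084 × ln(5.356) = 0.8084 × 1.678 = 1.357 d.
L(t_c) = L₀ e^(−k_d t_c) = 17.7 × 0.8579 = 15.18 mg/L, and at the critical point k_2 D_c = k_d L, so D_c = (0.113/1.35) × 15.18 = 1.271 mg/L.

t_c ≈ 1.36 d; D_c ≈ 1.27 mg/L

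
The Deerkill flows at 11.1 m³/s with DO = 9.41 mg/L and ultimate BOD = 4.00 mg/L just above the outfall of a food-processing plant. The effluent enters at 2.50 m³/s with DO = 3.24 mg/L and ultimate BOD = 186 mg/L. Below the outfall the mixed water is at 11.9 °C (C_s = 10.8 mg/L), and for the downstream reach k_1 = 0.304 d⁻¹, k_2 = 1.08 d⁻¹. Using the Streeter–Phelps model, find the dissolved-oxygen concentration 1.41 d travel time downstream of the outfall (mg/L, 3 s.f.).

Mixed DO = (11.1×9.41 + 2.50×3.24)/(11.1+2.50) = 112.6/13.60 = 8.276 mg/L.
Mixed L₀ = (11.1×4.00 + 2.50×186)/(13.60) = 509.4/13.60 = 37.46 mg/L.
Initial deficit D₀ = C_s − DO₀ = 10.8 − 8.276 = 2.524 mg/L.
D(1.41) = [0.304×37.46/(1.08−0.304)](e^(−0.304×1.41) − e^(−1.08×1.41)) + 2.524 e^(−1.08×1.41)
= 14.67 × (0.6514 − 0.2181) + 2.524 × 0.2181 = 6.908 mg/L.
DO = 10.8 − 6.908 = 3.892 mg/L.

DO ≈ 3.89 mg/L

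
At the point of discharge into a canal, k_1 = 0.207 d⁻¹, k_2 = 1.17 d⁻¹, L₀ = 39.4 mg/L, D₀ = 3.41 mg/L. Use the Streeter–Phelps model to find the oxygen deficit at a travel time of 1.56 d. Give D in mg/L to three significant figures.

D ≈ 5.32 mg/L

k_1 L₀/(k_2−k_1) = 0.207×39.4/(1.17−0.207) = 8.156/0.9630 = 8.469 mg/L.
e^(−k_1 t) = e^(−0.207×1.560) = 0.7240; e^(−k_2 t) = e^(−1.17×1.560) = 0.1612.
D = 8.469 × (0.7240 − 0.1612) + 3.41 × 0.1612 = 4.767 + 0.5496 = 5.316 mg/L.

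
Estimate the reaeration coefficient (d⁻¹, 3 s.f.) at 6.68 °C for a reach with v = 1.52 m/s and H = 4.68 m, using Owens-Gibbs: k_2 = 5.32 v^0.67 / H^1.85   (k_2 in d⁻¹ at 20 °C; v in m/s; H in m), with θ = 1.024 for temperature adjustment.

k_2(20) = 5.32 × 1.52^0.67 / 4.68^1.85 = 5.32 × 1.324 / 17.38 = 0.4053 d⁻¹.
k_2(6.68) = 0.4053 × 1.024^(6.68−20) = 0.4053 × 0.7291 = 0.2955 d⁻¹.

k_2 ≈ 0.296 d⁻¹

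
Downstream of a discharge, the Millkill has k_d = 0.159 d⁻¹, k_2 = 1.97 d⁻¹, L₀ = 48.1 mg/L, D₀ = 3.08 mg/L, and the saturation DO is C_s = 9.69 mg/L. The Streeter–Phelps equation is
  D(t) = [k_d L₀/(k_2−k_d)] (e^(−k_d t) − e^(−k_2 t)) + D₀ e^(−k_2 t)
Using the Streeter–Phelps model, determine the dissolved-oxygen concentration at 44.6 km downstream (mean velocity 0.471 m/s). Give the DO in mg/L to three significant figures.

Travel time t = x/v = 44.6 km / (0.471 m/s) = 44600 m / 0.471 m/s = 94690 s = 1.096 d.
k_d L₀/(k_2−k_d) = 0.159×48.1/(1.97−0.159) = 7.648/1.811 = 4.223 mg/L.
e^(−k_d t) = e^(−0.159×1.096) = 0.8401; e^(−k_2 t) = e^(−1.97×1.096) = 0.1154.
D = 4.223 × (0.8401 − 0.1154) + 3.08 × 0.1154 = 3.060 + 0.3555 = 3.416 mg/L.
DO = C_s − D = 9.69 − 3.416 = 6.274 mg/L.

DO ≈ 6.27 mg/L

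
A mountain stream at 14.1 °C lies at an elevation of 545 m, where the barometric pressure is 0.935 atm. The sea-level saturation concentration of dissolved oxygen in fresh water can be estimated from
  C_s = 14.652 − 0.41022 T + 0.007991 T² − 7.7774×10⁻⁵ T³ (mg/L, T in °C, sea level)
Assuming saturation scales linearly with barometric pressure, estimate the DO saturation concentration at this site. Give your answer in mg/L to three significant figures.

C_s ≈ 9.57 mg/L

At sea level: C_s = 14.652 − 0.41022×14.1 + 0.007991×14.1² − 7.7774×10⁻⁵×14.1³ = 10.24 mg/L.
Pressure correction: C_s' = 10.24 × 0.935 = 9.573 mg/L.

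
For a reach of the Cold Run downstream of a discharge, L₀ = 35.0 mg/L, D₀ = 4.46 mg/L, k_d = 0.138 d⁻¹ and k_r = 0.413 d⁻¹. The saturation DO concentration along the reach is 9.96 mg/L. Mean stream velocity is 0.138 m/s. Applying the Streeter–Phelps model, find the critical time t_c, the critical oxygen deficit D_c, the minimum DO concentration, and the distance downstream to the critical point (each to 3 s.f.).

t_c = [1/(k_r−k_d)] ln[(k_r/k_d)(1 − D₀(k_r−k_d)/(k_d L₀))]
= [1/(0.413−0.138)] ln[(0.413/0.138)(1 − 4.46×0.2750/(0.138×35.0))]
= (1/0.2750) ln[2.993 × 0.7461] = 3.636 × ln(2.233) = 3.636 × 0.8033 = 2.921 d.
L(t_c) = L₀ e^(−k_d t_c) = 35.0 × 0.6683 = 23.39 mg/L, and at the critical point k_r D_c = k_d L, so D_c = (0.138/0.413) × 23.39 = 7.815 mg/L.
Minimum DO = C_s − D_c = 9.96 − 7.815 = 2.145 mg/L.
x_c = v t_c = 0.138 m/s × 2.921 d × 86400 s/d = 34830 m ≈ 34.8 km.

t_c ≈ 2.92 d; D_c ≈ 7.82 mg/L; min DO ≈ 2.14 mg/L; x_c ≈ 34.8 km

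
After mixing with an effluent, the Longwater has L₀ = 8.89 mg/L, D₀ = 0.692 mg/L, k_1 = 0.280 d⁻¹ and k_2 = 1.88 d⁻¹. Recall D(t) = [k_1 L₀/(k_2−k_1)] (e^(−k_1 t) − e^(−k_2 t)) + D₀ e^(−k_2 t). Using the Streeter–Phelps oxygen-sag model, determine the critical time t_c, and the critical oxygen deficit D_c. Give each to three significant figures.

With k_2/k_1 = 6.714 and 1 − D₀(k_2−k_1)/(k_1 L₀) = 0.5552,
t_c = ln(6.714 × 0.5552) / (1.88 − 0.280) = ln(3.728) / 1.600 = 1.316/1.600 = 0.8224 d.
D_c = (k_1/k_2) L₀ e^(−k_1 t_c) = (0.280/1.88) × 8.89 × e^(−0.280×0.8224) = 0.1489 × 8.89 × 0.7943 = 1.052 mg/L.

t_c ≈ 0.822 d; D_c ≈ 1.05 mg/L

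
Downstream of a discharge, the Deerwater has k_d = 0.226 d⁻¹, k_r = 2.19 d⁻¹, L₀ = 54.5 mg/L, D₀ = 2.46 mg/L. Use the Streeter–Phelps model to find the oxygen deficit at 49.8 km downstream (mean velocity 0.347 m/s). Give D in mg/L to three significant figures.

D ≈ 4.21 mg/L

Travel time t = x/v = 49.8 km / (0.347 m/s) = 49800 m / 0.347 m/s = 143500 s = 1.661 d.
k_d L₀/(k_r−k_d) = 0.226×54.5/(2.19−0.226) = 12.32/1.964 = 6.271 mg/L.
e^(−k_d t) = e^(−0.226×1.661) = 0.6870; e^(−k_r t) = e^(−2.19×1.661) = 0.02631.
D = 6.271 × (0.6870 − 0.02631) + 2.46 × 0.02631 = 4.144 + 0.06473 = 4.208 mg/L.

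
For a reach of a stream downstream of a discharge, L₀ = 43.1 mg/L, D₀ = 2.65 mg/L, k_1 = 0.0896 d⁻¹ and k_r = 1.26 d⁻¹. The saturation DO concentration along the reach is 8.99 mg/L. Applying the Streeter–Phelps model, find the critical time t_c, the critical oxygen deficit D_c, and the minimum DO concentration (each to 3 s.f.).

t_c = [1/(k_r−k_1)] ln[(k_r/k_1)(1 − D₀(k_r−k_1)/(k_1 L₀))]
= [1/(1.26−0.0896)] ln[(1.26/0.0896)(1 − 2.65×1.170/(0.0896×43.1))]
= (1/1.170) ln[14.06 × 0.1969] = 0.8544 × ln(2.768) = 0.8544 × 1.018 = 0.8700 d.
D_c = (k_1/k_r) L₀ e^(−k_1 t_c) = (0.0896/1.26) × 43.1 × e^(−0.0896×0.8700) = 0.07111 × 43.1 × 0.9250 = 2.835 mg/L.
Minimum DO = C_s − D_c = 8.99 − 2.835 = 6.155 mg/L.

t_c ≈ 0.870 d; D_c ≈ 2.84 mg/L; min DO ≈ 6.15 mg/L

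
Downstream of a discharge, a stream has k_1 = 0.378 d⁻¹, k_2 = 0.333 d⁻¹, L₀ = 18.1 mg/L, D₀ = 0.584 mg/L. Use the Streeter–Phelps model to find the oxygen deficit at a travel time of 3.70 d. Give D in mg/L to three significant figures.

k_1 L₀/(k_2−k_1) = 0.378×18.1/(0.333−0.378) = 6.842/-0.04500 = -152.0 mg/L.
e^(−k_1 t) = e^(−0.378×3.700) = 0.2469; e^(−k_2 t) = e^(−0.333×3.700) = 0.2917.
D = -152.0 × (0.2469 − 0.2917) + 0.584 × 0.2917 = 6.802 + 0.1703 = 6.972 mg/L.

D ≈ 6.97 mg/L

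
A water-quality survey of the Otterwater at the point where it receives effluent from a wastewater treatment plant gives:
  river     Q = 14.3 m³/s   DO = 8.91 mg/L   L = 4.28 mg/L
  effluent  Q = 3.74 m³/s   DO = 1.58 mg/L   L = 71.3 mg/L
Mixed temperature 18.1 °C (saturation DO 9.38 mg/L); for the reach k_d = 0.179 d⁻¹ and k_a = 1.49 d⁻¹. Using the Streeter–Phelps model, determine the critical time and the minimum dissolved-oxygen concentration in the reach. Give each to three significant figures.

t_c ≈ 0.382 d; minimum DO ≈ 7.34 mg/L

Mixed DO = (14.3×8.91 + 3.74×1.58)/(14.3+3.74) = 133.3/18.04 = 7.390 mg/L.
Mixed L₀ = (14.3×4.28 + 3.74×71.3)/(18.04) = 327.9/18.04 = 18.17 mg/L.
Initial deficit D₀ = C_s − DO₀ = 9.38 − 7.390 = 1.990 mg/L.
t_c = (1/1.311) ln[(1.49/0.179)(1 − 1.990×1.311/(0.179×18.17))] = 0.7628 × ln(1.650) = 0.3819 d.
D_c = (0.179/1.49) × 18.17 × e^(−0.179×0.3819) = 0.1201 × 18.17 × 0.9339 = 2.039 mg/L.
Minimum DO = 9.38 − 2.039 = 7.341 mg/L.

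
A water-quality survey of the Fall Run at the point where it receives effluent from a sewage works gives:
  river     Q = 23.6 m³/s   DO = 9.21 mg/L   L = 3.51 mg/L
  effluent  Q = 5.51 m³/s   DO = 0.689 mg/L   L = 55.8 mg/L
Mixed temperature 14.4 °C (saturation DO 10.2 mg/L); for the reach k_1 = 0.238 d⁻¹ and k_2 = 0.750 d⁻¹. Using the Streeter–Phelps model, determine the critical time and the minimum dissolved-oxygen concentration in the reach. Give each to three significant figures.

t_c ≈ 1.19 d; minimum DO ≈ 6.99 mg/L

Mixed DO = (23.6×9.21 + 5.51×0.689)/(23.6+5.51) = 221.2/29.11 = 7.597 mg/L.
Mixed L₀ = (23.6×3.51 + 5.51×55.8)/(29.11) = 390.3/29.11 = 13.41 mg/L.
Initial deficit D₀ = C_s − DO₀ = 10.2 − 7.597 = 2.603 mg/L.
t_c = (1/0.5120) ln[(0.750/0.238)(1 − 2.603×0.5120/(0.238×13.41))] = 1.953 × ln(1.835) = 1.186 d.
D_c = (0.238/0.750) × 13.41 × e^(−0.238×1.186) = 0.3173 × 13.41 × 0.7541 = 3.208 mg/L.
Minimum DO = 10.2 − 3.208 = 6.992 mg/L.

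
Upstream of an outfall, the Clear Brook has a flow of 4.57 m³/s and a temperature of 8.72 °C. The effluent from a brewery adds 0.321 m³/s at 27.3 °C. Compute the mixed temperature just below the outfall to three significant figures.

9.94 °C

Flow-weighted mixing: C = (Q_r C_r + Q_w C_w)/(Q_r + Q_w)
= (4.57×8.72 + 0.321×27.3)/(4.57 + 0.321) = 48.61/4.891 = 9.939 °C.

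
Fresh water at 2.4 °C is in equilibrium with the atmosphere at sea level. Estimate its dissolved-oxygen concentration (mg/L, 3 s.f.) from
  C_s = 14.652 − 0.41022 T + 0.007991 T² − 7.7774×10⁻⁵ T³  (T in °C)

C_s = 14.652 − 0.41022×2.4 + 0.007991×2.4² − 7.7774×10⁻⁵×2.4³ = 13.71 mg/L.

C_s ≈ 13.7 mg/L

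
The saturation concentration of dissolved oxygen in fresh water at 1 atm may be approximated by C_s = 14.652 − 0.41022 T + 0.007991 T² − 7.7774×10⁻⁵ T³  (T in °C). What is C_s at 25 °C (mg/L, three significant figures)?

C_s ≈ 8.18 mg/L

C_s = 14.652 − 0.41022×25 + 0.007991×25² − 7.7774×10⁻⁵×25³ = 8.176 mg/L.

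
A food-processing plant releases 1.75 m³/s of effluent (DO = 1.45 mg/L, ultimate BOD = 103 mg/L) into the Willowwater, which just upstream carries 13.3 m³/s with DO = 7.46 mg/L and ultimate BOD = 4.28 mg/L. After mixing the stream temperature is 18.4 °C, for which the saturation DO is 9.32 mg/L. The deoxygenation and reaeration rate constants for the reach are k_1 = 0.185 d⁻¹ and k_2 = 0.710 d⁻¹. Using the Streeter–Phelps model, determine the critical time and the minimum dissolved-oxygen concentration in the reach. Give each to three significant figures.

Mixed DO = (13.3×7.46 + 1.75×1.45)/(13.3+1.75) = 101.8/15.05 = 6.761 mg/L.
Mixed L₀ = (13.3×4.28 + 1.75×103)/(15.05) = 237.2/15.05 = 15.76 mg/L.
Initial deficit D₀ = C_s − DO₀ = 9.32 − 6.761 = 2.559 mg/L.
t_c = (1/0.5250) ln[(0.710/0.185)(1 − 2.559×0.5250/(0.185×15.76))] = 1.905 × ln(2.069) = 1.385 d.
D_c = (0.185/0.710) × 15.76 × e^(−0.185×1.385) = 0.2606 × 15.76 × 0.7739 = 3.178 mg/L.
Minimum DO = 9.32 − 3.178 = 6.142 mg/L.

t_c ≈ 1.39 d; minimum DO ≈ 6.14 mg/L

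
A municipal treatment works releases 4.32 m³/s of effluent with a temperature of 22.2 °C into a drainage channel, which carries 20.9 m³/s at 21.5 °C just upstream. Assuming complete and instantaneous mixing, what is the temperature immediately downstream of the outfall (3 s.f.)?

21.6 °C

Flow-weighted mixing: C = (Q_r C_r + Q_w C_w)/(Q_r + Q_w)
= (20.9×21.5 + 4.32×22.2)/(20.9 + 4.32) = 545.3/25.22 = 21.62 °C.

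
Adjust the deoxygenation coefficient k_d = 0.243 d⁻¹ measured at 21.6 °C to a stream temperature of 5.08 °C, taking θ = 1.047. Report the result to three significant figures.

k_d ≈ 0.114 d⁻¹

k_d(T₂) = k_d(T₁) · θ^(T₂−T₁) = 0.243 × 1.047^(5.08−21.6)
= 0.243 × 1.047^-16.5 = 0.243 × 0.4683 = 0.1138 d⁻¹.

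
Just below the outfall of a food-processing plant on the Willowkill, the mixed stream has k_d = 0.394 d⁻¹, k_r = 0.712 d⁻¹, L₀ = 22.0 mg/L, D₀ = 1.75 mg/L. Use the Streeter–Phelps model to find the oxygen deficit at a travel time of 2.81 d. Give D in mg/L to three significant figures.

k_d L₀/(k_r−k_d) = 0.394×22.0/(0.712−0.394) = 8.668/0.3180 = 27.26 mg/L.
e^(−k_d t) = e^(−0.394×2.810) = 0.3305; e^(−k_r t) = e^(−0.712×2.810) = 0.1352.
D = 27.26 × (0.3305 − 0.1352) + 1.75 × 0.1352 = 5.323 + 0.2367 = 5.559 mg/L.

D ≈ 5.56 mg/L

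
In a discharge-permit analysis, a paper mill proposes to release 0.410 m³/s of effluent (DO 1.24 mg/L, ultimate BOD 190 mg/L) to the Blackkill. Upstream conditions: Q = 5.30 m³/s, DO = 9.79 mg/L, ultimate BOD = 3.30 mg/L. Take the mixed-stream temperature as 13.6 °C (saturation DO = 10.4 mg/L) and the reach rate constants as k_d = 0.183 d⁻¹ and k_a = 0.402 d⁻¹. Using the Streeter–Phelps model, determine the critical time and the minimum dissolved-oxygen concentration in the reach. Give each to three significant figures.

t_c ≈ 3.17 d; minimum DO ≈ 6.15 mg/L

Mixed DO = (5.30×9.79 + 0.410×1.24)/(5.30+0.410) = 52.40/5.710 = 9.176 mg/L.
Mixed L₀ = (5.30×3.30 + 0.410×190)/(5.710) = 95.39/5.710 = 16.71 mg/L.
Initial deficit D₀ = C_s − DO₀ = 10.4 − 9.176 = 1.224 mg/L.
t_c = (1/0.2190) ln[(0.402/0.183)(1 − 1.224×0.2190/(0.183×16.71))] = 4.566 × ln(2.004) = 3.174 d.
D_c = (0.183/0.402) × 16.71 × e^(−0.183×3.174) = 0.4552 × 16.71 × 0.5594 = 4.254 mg/L.
Minimum DO = 10.4 − 4.254 = 6.146 mg/L.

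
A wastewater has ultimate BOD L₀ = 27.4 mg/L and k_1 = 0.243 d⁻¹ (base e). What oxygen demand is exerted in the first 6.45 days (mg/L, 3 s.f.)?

y ≈ 21.7 mg/L

y_t = L₀(1 − e^(−k_1 t)) = 27.4 × (1 − e^(−0.243×6.45))
= 27.4 × (1 − 0.2086) = 27.4 × 0.7914 = 21.68 mg/L.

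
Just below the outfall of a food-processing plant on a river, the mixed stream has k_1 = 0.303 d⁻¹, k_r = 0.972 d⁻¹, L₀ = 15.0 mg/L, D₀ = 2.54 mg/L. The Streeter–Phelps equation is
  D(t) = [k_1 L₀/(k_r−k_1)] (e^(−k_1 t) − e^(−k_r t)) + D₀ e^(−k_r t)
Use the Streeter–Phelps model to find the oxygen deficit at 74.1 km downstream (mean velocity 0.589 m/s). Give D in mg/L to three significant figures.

Travel time t = x/v = 74.1 km / (0.589 m/s) = 74100 m / 0.589 m/s = 125800 s = 1.456 d.
k_1 L₀/(k_r−k_1) = 0.303×15.0/(0.972−0.303) = 4.545/0.6690 = 6.794 mg/L.
e^(−k_1 t) = e^(−0.303×1.456) = 0.6433; e^(−k_r t) = e^(−0.972×1.456) = 0.2428.
D = 6.794 × (0.6433 − 0.2428) + 2.54 × 0.2428 = 2.720 + 0.6168 = 3.337 mg/L.

D ≈ 3.34 mg/L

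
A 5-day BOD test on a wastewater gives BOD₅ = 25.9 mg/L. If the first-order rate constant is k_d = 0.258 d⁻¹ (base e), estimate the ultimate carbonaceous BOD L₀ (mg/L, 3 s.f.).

L₀ ≈ 35.7 mg/L

BOD₅ = L₀(1 − e^(−5k_d)) ⇒ L₀ = BOD₅ / (1 − e^(−5×0.258))
= 25.9 / (1 − 0.2753) = 25.9 / 0.7247 = 35.74 mg/L.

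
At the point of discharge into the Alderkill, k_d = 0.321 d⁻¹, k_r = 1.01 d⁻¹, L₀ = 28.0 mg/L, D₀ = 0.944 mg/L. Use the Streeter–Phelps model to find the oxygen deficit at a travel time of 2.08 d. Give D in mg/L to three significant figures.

D ≈ 5.21 mg/L

k_d L₀/(k_r−k_d) = 0.321×28.0/(1.01−0.321) = 8.988/0.6890 = 13.04 mg/L.
e^(−k_d t) = e^(−0.321×2.080) = 0.5129; e^(−k_r t) = e^(−1.01×2.080) = 0.1224.
D = 13.04 × (0.5129 − 0.1224) + 0.944 × 0.1224 = 5.095 + 0.1155 = 5.210 mg/L.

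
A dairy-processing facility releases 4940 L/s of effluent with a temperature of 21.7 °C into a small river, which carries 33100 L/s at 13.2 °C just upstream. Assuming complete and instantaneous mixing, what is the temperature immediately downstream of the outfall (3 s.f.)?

Flow-weighted mixing: C = (Q_r C_r + Q_w C_w)/(Q_r + Q_w)
= (33100×13.2 + 4940×21.7)/(33100 + 4940) = 544100/38040 = 14.30 °C.

14.3 °C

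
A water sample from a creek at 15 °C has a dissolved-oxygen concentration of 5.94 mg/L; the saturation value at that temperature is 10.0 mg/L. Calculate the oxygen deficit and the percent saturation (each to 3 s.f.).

D = C_s − C = 10.0 − 5.94 = 4.06 mg/L.
% saturation = 5.94/10.0 × 100 = 59.4 %.

D ≈ 4.06 mg/L; 59.4 % saturation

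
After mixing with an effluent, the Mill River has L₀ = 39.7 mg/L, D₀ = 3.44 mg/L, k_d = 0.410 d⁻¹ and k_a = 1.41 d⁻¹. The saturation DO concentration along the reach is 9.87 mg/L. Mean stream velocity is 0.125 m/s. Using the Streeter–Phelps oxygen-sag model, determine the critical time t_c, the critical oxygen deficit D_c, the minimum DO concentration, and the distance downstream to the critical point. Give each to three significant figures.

t_c ≈ 0.998 d; D_c ≈ 7.67 mg/L; min DO ≈ 2.20 mg/L; x_c ≈ 10.8 km

At the critical point dD/dt = 0, so k_d L₀ e^(−k_d t) = k_a D. Substituting D(t) from the Streeter–Phelps equation and solving for t gives
t_c = ln[(k_a/k_d)(1 − D₀(k_a−k_d)/(k_d L₀))] / (k_a−k_d).
Here k_a−k_d = 1.000 d⁻¹ and 1 − D₀(k_a−k_d)/(k_d L₀) = 1 − 3.44×1.000/(0.410×39.7) = 0.7887, so
t_c = ln(3.439 × 0.7887) / 1.000 = 0.9978 / 1.000 = 0.9978 d.
D_c = (k_d/k_a) L₀ e^(−k_d t_c) = (0.410/1.41) × 39.7 × e^(−0.410×0.9978) = 0.2908 × 39.7 × 0.6643 = 7.668 mg/L.
Minimum DO = C_s − D_c = 9.87 − 7.668 = 2.202 mg/L.
x_c = v t_c = 0.125 m/s × 0.9978 d × 86400 s/d = 10780 m ≈ 10.8 km.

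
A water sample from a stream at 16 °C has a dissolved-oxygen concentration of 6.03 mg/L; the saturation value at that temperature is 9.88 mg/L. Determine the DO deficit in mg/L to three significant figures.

D = C_s − C = 9.88 − 6.03 = 3.85 mg/L.

D ≈ 3.85 mg/L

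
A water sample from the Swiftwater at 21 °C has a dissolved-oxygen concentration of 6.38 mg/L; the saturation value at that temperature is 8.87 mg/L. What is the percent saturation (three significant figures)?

% saturation = C/C_s × 100 = 6.38/8.87 × 100 = 71.9 %.

71.9 % saturation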